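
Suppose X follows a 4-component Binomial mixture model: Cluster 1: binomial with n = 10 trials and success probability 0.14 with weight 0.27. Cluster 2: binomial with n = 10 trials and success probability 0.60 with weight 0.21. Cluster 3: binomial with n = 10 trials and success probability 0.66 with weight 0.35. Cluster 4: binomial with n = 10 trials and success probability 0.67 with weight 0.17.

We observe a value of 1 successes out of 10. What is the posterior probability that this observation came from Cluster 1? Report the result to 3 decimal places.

0.995

Posterior ∝ prior × likelihood, so P(k | x) ∝ π_k f_k(x); normalise over all components.
Binomial probabilities:
  p_1 = 0.360258
  p_2 = 0.00157286
  p_3 = 0.000400732
  p_4 = 0.000310957
Multiply by the mixture weights:
  π_1·p_1 = 0.27 × 0.360258 = 0.0972698
  π_2·p_2 = 0.21 × 0.00157286 = 0.000330301
  π_3·p_3 = 0.35 × 0.000400732 = 0.000140256
  π_4·p_4 = 0.17 × 0.000310957 = 5.28627e-05
Marginal: 0.0972698 + 0.000330301 + 0.000140256 + 5.28627e-05 = 0.0977932
So the posterior for Cluster 1 is 0.0972698 / 0.0977932 ≈ 0.995.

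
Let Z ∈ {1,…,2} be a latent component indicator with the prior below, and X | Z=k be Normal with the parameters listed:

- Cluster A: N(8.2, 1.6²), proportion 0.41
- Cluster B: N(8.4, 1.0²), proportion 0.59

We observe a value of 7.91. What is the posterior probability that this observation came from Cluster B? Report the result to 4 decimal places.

0.6749

The responsibility of component k is π_k f_k(x) divided by Σ_j π_j f_j(x).
Normal densities:
  L_A = (1/(1.6·√(2π)))·exp(−(7.91−8.2)²/(2·1.6²)) = 0.249339·exp(-0.01643) = 0.245277
  L_B = (1/(1.0·√(2π)))·exp(−(7.91−8.4)²/(2·1.0²)) = 0.398942·exp(-0.12005) = 0.353812
Unnormalised posteriors:
  π_A·L_A = 0.41 × 0.245277 = 0.100563
  π_B·L_B = 0.59 × 0.353812 = 0.208749
Marginal: 0.100563 + 0.208749 = 0.309313
So the posterior for Cluster B is 0.208749 / 0.309313 ≈ 0.6749.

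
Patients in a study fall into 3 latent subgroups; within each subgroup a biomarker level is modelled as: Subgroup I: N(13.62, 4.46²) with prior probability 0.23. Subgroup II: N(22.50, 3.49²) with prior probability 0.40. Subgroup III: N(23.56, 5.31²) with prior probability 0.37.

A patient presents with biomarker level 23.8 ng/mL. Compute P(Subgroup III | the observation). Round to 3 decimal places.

By Bayes' theorem, P(k | x) = π_k f_k(x) / Σ_j π_j f_j(x).
Normal densities:
  f_I = 0.00661103
  f_II = 0.106649
  f_III = 0.0750537
Unnormalised posteriors:
  π_I·f_I = 0.23 × 0.00661103 = 0.00152054
  π_II·f_II = 0.40 × 0.106649 = 0.0426595
  π_III·f_III = 0.37 × 0.0750537 = 0.0277699
Normaliser: 0.00152054 + 0.0426595 + 0.0277699 = 0.0719498
So the posterior for Subgroup III is 0.0277699 / 0.0719498 ≈ 0.386.

0.386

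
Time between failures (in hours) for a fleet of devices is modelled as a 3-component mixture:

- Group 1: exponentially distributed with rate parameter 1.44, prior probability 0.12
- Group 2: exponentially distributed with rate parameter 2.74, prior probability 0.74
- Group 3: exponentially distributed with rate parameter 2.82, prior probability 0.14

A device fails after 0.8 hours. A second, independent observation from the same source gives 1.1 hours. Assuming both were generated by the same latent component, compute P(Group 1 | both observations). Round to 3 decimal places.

0.311

P(component k | x) = π_k·f_k(x) / marginal(x), where marginal(x) = Σ_j π_j·f_j(x).
Since both observations come from the same component, the likelihood for component k is f_k(x₁)·f_k(x₂).
  f_1 = [1.44·e^(−1.44·0.8) = 1.44·e^(−1.1520) = 0.455046] × [0.29542] = 0.13443
  f_2 = [2.74·e^(−2.74·0.8) = 2.74·e^(−2.1920) = 0.306039] × [0.13452] = 0.0411684
  f_3 = [2.82·e^(−2.82·0.8) = 2.82·e^(−2.2560) = 0.295448] × [0.126785] = 0.0374583
Weight by the priors:
  π_1·f_1 = 0.12 × 0.13443 = 0.0161316
  π_2·f_2 = 0.74 × 0.0411684 = 0.0304646
  π_3·f_3 = 0.14 × 0.0374583 = 0.00524417
Evidence: 0.0161316 + 0.0304646 + 0.00524417 = 0.0518404
P(Group 1 | x) ≈ 0.311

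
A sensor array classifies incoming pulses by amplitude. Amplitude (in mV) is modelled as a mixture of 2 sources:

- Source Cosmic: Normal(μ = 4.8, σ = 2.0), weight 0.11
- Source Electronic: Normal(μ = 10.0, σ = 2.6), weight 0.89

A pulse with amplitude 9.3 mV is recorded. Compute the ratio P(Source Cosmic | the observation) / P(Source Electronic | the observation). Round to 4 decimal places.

The posterior odds equal the prior odds times the likelihood ratio: (w_i/w_j)·(f_i(x)/f_j(x)).
Component likelihoods at x = 9.3 mV:
  p_Cosmic = (1/(2.0·√(2π)))·exp(−(9.3−4.8)²/(2·2.0²)) = 0.199471·exp(-2.53125) = 0.0158698
  p_Electronic = (1/(2.6·√(2π)))·exp(−(9.3−10.0)²/(2·2.6²)) = 0.153439·exp(-0.03624) = 0.147978
Posterior odds = (w_Cosmic·p_Cosmic) / (w_Electronic·p_Electronic) = (0.11·0.0158698) / (0.89·0.147978) = 0.00174568 / 0.1317 ≈ 0.0133

0.0133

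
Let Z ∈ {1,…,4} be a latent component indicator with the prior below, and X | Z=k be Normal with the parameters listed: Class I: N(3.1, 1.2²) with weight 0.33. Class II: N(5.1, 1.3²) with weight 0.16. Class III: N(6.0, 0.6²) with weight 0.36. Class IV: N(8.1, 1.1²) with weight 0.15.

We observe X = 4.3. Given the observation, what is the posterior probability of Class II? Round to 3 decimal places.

0.364

Posterior ∝ prior × likelihood, so P(k | x) ∝ P(Z=k) f_k(x); normalise over all components.
Component likelihoods at x = 4.3:
  f_I = 0.201642
  f_II = 0.253941
  f_III = 0.0120102
  f_IV = 0.000929196
Prior × likelihood for each component:
  P(Z=I)·f_I = 0.33 × 0.201642 = 0.0665419
  P(Z=II)·f_II = 0.16 × 0.253941 = 0.0406306
  P(Z=III)·f_III = 0.36 × 0.0120102 = 0.00432366
  P(Z=IV)·f_IV = 0.15 × 0.000929196 = 0.000139379
Normaliser: 0.0665419 + 0.0406306 + 0.00432366 + 0.000139379 = 0.111636
Responsibility of Class II: 0.0406306 / 0.111636 ≈ 0.364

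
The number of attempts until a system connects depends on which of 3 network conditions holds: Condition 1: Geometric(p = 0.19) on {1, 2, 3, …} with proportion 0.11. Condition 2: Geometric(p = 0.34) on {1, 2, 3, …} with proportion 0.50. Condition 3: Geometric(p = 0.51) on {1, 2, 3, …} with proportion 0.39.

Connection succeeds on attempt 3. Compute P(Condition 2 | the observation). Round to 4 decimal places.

0.5464

Posterior ∝ prior × likelihood, so P(k | x) ∝ w_k f_k(x); normalise over all components.
Component likelihoods at x = 3:
  L_1 = 0.124659
  L_2 = 0.148104
  L_3 = 0.122451
Multiply by the mixture weights:
  w_1·L_1 = 0.11 × 0.124659 = 0.0137125
  w_2·L_2 = 0.50 × 0.148104 = 0.074052
  w_3·L_3 = 0.39 × 0.122451 = 0.0477559
Sum: 0.0137125 + 0.074052 + 0.0477559 = 0.13552
P(Condition 2 | the observation) = 0.074052 / 0.13552 ≈ 0.5464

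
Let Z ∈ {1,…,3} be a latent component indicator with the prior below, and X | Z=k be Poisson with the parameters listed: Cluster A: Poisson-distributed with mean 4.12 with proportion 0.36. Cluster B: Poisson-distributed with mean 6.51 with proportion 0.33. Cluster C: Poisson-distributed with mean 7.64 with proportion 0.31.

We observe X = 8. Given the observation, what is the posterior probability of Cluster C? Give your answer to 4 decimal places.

0.4553

By Bayes' theorem, P(k | x) = π_k f_k(x) / Σ_j π_j f_j(x).
Component likelihoods at x = 8:
  L_A = e^(−4.12)·4.12^8/8! = 0.0334475
  L_B = e^(−6.51)·6.51^8/8! = 0.119089
  L_C = e^(−7.64)·7.64^8/8! = 0.138426
Multiply by the mixture weights:
  π_A·L_A = 0.36 × 0.0334475 = 0.0120411
  π_B·L_B = 0.33 × 0.119089 = 0.0392992
  π_C·L_C = 0.31 × 0.138426 = 0.0429119
Sum: 0.0120411 + 0.0392992 + 0.0429119 = 0.0942523
P(Cluster C | data) = 0.0429119 / 0.0942523 ≈ 0.4553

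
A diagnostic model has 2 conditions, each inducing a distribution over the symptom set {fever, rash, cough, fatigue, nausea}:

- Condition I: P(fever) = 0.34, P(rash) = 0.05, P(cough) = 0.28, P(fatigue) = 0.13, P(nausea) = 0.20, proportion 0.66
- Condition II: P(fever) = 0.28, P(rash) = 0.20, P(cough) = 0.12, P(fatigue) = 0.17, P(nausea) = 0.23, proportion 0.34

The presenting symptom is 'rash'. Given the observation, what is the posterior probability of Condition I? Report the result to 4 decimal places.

The responsibility of component k is π_k f_k(x) divided by Σ_j π_j f_j(x).
Evaluate each component's likelihood at the observed value:
  L_I = P(rash | comp) = 0.05
  L_II = P(rash | comp) = 0.20
Weight by the priors:
  π_I·L_I = 0.66 × 0.05 = 0.033
  π_II·L_II = 0.34 × 0.2 = 0.068
Normaliser: 0.033 + 0.068 = 0.101
So the posterior for Condition I is 0.033 / 0.101 ≈ 0.3267.

0.3267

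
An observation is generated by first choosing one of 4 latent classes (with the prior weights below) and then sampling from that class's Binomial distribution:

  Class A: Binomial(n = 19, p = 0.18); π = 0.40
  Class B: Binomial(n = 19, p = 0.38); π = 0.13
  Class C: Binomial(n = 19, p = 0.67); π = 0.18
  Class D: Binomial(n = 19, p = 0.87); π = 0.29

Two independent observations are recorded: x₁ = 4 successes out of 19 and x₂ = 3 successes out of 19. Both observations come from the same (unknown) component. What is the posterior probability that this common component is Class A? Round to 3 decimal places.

The responsibility of component k is P(Z=k) f_k(x) divided by Σ_j P(Z=j) f_j(x).
Since both observations come from the same component, the likelihood for component k is f_k(x₁)·f_k(x₂).
  p_A = [0.207339] × [0.236136] = 0.0489603
  p_B = [0.0621432] × [0.0253479] = 0.0015752
  p_C = [4.68158e-05] × [5.76463e-06] = 2.69875e-10
  p_D = [1.13661e-10] × [4.24595e-12] = 4.82599e-22
Unnormalised posteriors:
  P(Z=A)·p_A = 0.40 × 0.0489603 = 0.0195841
  P(Z=B)·p_B = 0.13 × 0.0015752 = 0.000204776
  P(Z=C)·p_C = 0.18 × 2.69875e-10 = 4.85776e-11
  P(Z=D)·p_D = 0.29 × 4.82599e-22 = 1.39954e-22
Sum: 0.0195841 + 0.000204776 + 4.85776e-11 + 1.39954e-22 = 0.0197889
So the posterior for Class A is 0.0195841 / 0.0197889 ≈ 0.990.

0.990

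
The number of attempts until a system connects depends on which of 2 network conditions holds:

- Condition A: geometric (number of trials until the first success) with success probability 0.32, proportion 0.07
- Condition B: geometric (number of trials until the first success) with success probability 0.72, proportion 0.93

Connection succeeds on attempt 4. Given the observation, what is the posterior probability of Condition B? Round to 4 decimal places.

Apply Bayes' rule: the posterior for each component is proportional to its prior times its likelihood at x.
Component likelihoods at x = 4:
  p_A = 0.32·(1−0.32)^3 = 0.32·0.314432 = 0.100618
  p_B = 0.72·(1−0.72)^3 = 0.72·0.021952 = 0.0158054
Weight by the priors:
  π_A·p_A = 0.07 × 0.100618 = 0.00704328
  π_B·p_B = 0.93 × 0.0158054 = 0.0146991
Marginal: 0.00704328 + 0.0146991 = 0.0217423
P(Condition B | the observation) = 0.0146991 / 0.0217423 ≈ 0.6761

0.6761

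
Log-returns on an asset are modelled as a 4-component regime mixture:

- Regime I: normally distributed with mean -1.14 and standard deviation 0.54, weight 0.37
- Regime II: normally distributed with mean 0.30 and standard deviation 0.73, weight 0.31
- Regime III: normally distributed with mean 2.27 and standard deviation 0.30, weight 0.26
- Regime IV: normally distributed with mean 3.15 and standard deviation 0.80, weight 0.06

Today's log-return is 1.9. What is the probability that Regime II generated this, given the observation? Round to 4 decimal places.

0.0826

The responsibility of component k is π_k f_k(x) divided by Σ_j π_j f_j(x).
Normal densities:
  L_I = (1/(0.54·√(2π)))·exp(−(1.9−-1.14)²/(2·0.54²)) = 0.738782·exp(-15.84636) = 9.69455e-08
  L_II = (1/(0.73·√(2π)))·exp(−(1.9−0.30)²/(2·0.73²)) = 0.546496·exp(-2.40195) = 0.0494804
  L_III = (1/(0.30·√(2π)))·exp(−(1.9−2.27)²/(2·0.30²)) = 1.329808·exp(-0.76056) = 0.621561
  L_IV = (1/(0.80·√(2π)))·exp(−(1.9−3.15)²/(2·0.80²)) = 0.498678·exp(-1.22070) = 0.147121
Multiply by the mixture weights:
  π_I·L_I = 0.37 × 9.69455e-08 = 3.58698e-08
  π_II·L_II = 0.31 × 0.0494804 = 0.0153389
  π_III·L_III = 0.26 × 0.621561 = 0.161606
  π_IV·L_IV = 0.06 × 0.147121 = 0.00882728
Normaliser: 3.58698e-08 + 0.0153389 + 0.161606 + 0.00882728 = 0.185772
P(Regime II | x) ≈ 0.0826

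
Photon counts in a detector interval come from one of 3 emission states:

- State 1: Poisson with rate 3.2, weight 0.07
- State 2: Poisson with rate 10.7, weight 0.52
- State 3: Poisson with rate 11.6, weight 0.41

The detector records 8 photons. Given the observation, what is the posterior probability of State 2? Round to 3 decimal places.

The responsibility of component k is w_k f_k(x) divided by Σ_j w_j f_j(x).
Evaluate each component's likelihood at the observed value:
  L_1 = e^(−3.2)·3.2^8/8! = 0.0111157
  L_2 = e^(−10.7)·10.7^8/8! = 0.0960724
  L_3 = e^(−11.6)·11.6^8/8! = 0.0745294
Prior × likelihood for each component:
  w_1·L_1 = 0.07 × 0.0111157 = 0.000778099
  w_2·L_2 = 0.52 × 0.0960724 = 0.0499577
  w_3·L_3 = 0.41 × 0.0745294 = 0.030557
Sum: 0.000778099 + 0.0499577 + 0.030557 = 0.0812928
Responsibility of State 2: 0.0499577 / 0.0812928 ≈ 0.615

0.615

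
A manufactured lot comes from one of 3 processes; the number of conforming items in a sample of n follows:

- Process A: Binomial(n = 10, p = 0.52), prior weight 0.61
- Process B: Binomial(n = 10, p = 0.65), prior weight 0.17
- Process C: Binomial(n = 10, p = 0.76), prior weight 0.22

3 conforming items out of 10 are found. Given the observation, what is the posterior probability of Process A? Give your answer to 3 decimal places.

Posterior ∝ prior × likelihood, so P(k | x) ∝ π_k f_k(x); normalise over all components.
Evaluate each component's likelihood at the observed value:
  p_A = C(10,3)·0.52^3·0.48^7 = 120·0.140608·0.00587068 = 0.0990558
  p_B = C(10,3)·0.65^3·0.35^7 = 120·0.274625·0.000643393 = 0.021203
  p_C = C(10,3)·0.76^3·0.24^7 = 120·0.438976·4.58647e-05 = 0.00241602
Weight by the priors:
  π_A·p_A = 0.61 × 0.0990558 = 0.060424
  π_B·p_B = 0.17 × 0.021203 = 0.00360451
  π_C·p_C = 0.22 × 0.00241602 = 0.000531525
Evidence: 0.060424 + 0.00360451 + 0.000531525 = 0.0645601
P(Process A | 3 conforming items out of 10) ≈ 0.936

0.936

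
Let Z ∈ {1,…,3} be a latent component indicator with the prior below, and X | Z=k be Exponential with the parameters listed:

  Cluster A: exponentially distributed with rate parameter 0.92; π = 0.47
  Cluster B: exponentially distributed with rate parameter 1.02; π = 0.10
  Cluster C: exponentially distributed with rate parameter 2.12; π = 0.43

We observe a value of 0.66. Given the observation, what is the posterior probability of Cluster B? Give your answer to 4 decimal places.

Apply Bayes' rule: the posterior for each component is proportional to its prior times its likelihood at x.
Evaluate each component's likelihood at the observed value:
  f_A = 0.92·e^(−0.92·0.66) = 0.92·e^(−0.6072) = 0.501284
  f_B = 1.02·e^(−1.02·0.66) = 1.02·e^(−0.6732) = 0.520275
  f_C = 2.12·e^(−2.12·0.66) = 2.12·e^(−1.3992) = 0.523204
Multiply by the mixture weights:
  π_A·f_A = 0.47 × 0.501284 = 0.235604
  π_B·f_B = 0.10 × 0.520275 = 0.0520275
  π_C·f_C = 0.43 × 0.523204 = 0.224978
Evidence: 0.235604 + 0.0520275 + 0.224978 = 0.512609
P(Cluster B | 0.66) ≈ 0.1015

0.1015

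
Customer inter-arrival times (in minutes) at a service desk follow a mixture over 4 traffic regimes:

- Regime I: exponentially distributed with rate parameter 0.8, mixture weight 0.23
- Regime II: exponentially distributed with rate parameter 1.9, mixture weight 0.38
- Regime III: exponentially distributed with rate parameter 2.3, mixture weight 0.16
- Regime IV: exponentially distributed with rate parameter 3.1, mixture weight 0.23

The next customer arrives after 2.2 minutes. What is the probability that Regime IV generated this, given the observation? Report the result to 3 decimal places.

Apply Bayes' rule: the posterior for each component is proportional to its prior times its likelihood at x.
Component likelihoods at x = 2.2 minutes:
  p_I = 0.137636
  p_II = 0.0290672
  p_III = 0.0145948
  p_IV = 0.00338433
Multiply by the mixture weights:
  w_I·p_I = 0.23 × 0.137636 = 0.0316563
  w_II·p_II = 0.38 × 0.0290672 = 0.0110455
  w_III·p_III = 0.16 × 0.0145948 = 0.00233517
  w_IV·p_IV = 0.23 × 0.00338433 = 0.000778397
Denominator: 0.0316563 + 0.0110455 + 0.00233517 + 0.000778397 = 0.0458153
P(Regime IV | the observation) = 0.000778397 / 0.0458153 ≈ 0.017

0.017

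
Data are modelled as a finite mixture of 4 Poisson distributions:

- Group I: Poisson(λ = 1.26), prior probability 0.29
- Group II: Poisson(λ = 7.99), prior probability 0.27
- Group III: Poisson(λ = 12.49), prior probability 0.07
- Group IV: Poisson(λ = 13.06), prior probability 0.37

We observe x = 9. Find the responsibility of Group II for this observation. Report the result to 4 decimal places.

By Bayes' theorem, P(k | x) = π_k f_k(x) / Σ_j π_j f_j(x).
Poisson probabilities:
  f_I = e^(−1.26)·1.26^9/9! = 6.25692e-06
  f_II = e^(−7.99)·7.99^9/9! = 0.123921
  f_III = e^(−12.49)·12.49^9/9! = 0.0767292
  f_IV = e^(−13.06)·13.06^9/9! = 0.0648395
Weight by the priors:
  π_I·f_I = 0.29 × 6.25692e-06 = 1.81451e-06
  π_II·f_II = 0.27 × 0.123921 = 0.0334587
  π_III·f_III = 0.07 × 0.0767292 = 0.00537105
  π_IV·f_IV = 0.37 × 0.0648395 = 0.0239906
Sum: 1.81451e-06 + 0.0334587 + 0.00537105 + 0.0239906 = 0.0628222
So the posterior for Group II is 0.0334587 / 0.0628222 ≈ 0.5326.

0.5326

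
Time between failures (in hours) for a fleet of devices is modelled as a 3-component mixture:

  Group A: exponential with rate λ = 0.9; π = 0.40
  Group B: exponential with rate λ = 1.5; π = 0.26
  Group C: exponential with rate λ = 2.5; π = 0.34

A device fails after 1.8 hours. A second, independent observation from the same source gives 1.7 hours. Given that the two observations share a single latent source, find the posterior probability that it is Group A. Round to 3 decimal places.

0.803

P(component k | x) = P(Z=k)·f_k(x) / marginal(x), where marginal(x) = Σ_j P(Z=j)·f_j(x).
Since both observations come from the same component, the likelihood for component k is f_k(x₁)·f_k(x₂).
  L_A = [0.9·e^(−0.9·1.8) = 0.9·e^(−1.6200) = 0.178109] × [0.194882] = 0.0347102
  L_B = [1.5·e^(−1.5·1.8) = 1.5·e^(−2.7000) = 0.100808] × [0.117122] = 0.0118069
  L_C = [2.5·e^(−2.5·1.8) = 2.5·e^(−4.5000) = 0.0277725] × [0.0356606] = 0.000990383
Prior × likelihood for each component:
  P(Z=A)·L_A = 0.40 × 0.0347102 = 0.0138841
  P(Z=B)·L_B = 0.26 × 0.0118069 = 0.0030698
  P(Z=C)·L_C = 0.34 × 0.000990383 = 0.00033673
Sum: 0.0138841 + 0.0030698 + 0.00033673 = 0.0172906
P(Group A | x₁, x₂) ≈ 0.803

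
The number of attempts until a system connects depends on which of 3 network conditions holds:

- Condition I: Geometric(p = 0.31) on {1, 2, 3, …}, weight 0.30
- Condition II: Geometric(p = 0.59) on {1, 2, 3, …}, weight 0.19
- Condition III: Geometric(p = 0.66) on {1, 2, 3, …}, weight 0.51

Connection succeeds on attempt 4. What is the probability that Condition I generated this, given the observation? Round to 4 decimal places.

Apply Bayes' rule: the posterior for each component is proportional to its prior times its likelihood at x.
Evaluate each component's likelihood at the observed value:
  L_I = 0.31·(1−0.31)^3 = 0.31·0.328509 = 0.101838
  L_II = 0.59·(1−0.59)^3 = 0.59·0.068921 = 0.0406634
  L_III = 0.66·(1−0.66)^3 = 0.66·0.039304 = 0.0259406
Multiply by the mixture weights:
  P(Z=I)·L_I = 0.30 × 0.101838 = 0.0305513
  P(Z=II)·L_II = 0.19 × 0.0406634 = 0.00772604
  P(Z=III)·L_III = 0.51 × 0.0259406 = 0.0132297
Normaliser: 0.0305513 + 0.00772604 + 0.0132297 = 0.0515071
So the posterior for Condition I is 0.0305513 / 0.0515071 ≈ 0.5931.

0.5931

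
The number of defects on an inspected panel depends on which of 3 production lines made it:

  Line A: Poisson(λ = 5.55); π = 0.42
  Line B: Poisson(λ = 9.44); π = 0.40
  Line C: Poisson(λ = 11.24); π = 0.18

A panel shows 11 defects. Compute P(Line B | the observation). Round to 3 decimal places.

P(component k | x) = π_k·f_k(x) / marginal(x), where marginal(x) = Σ_j π_j·f_j(x).
Evaluate each component's likelihood at the observed value:
  f_A = e^(−5.55)·5.55^11/11! = 0.0149876
  f_B = e^(−9.44)·9.44^11/11! = 0.105632
  f_C = e^(−11.24)·11.24^11/11! = 0.11907
Prior × likelihood for each component:
  π_A·f_A = 0.42 × 0.0149876 = 0.0062948
  π_B·f_B = 0.40 × 0.105632 = 0.0422529
  π_C·f_C = 0.18 × 0.11907 = 0.0214327
Evidence: 0.0062948 + 0.0422529 + 0.0214327 = 0.0699803
P(Line B | data) = 0.0422529 / 0.0699803 ≈ 0.604

0.604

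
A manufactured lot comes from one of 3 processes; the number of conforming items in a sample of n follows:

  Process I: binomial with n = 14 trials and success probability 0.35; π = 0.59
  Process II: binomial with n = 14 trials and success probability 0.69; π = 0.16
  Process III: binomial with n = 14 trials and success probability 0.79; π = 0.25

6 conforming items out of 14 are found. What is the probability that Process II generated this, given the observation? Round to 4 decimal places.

By Bayes' theorem, P(k | x) = π_k f_k(x) / Σ_j π_j f_j(x).
Binomial probabilities:
  L_I = C(14,6)·0.35^6·0.65^8 = 3003·0.00183827·0.0318645 = 0.175902
  L_II = C(14,6)·0.69^6·0.31^8 = 3003·0.107918·8.52891e-05 = 0.0276403
  L_III = C(14,6)·0.79^6·0.21^8 = 3003·0.243087·3.78229e-06 = 0.00276104
Unnormalised posteriors:
  π_I·L_I = 0.59 × 0.175902 = 0.103782
  π_II·L_II = 0.16 × 0.0276403 = 0.00442245
  π_III·L_III = 0.25 × 0.00276104 = 0.000690259
Normaliser: 0.103782 + 0.00442245 + 0.000690259 = 0.108895
P(Process II | the observation) ≈ 0.0406

0.0406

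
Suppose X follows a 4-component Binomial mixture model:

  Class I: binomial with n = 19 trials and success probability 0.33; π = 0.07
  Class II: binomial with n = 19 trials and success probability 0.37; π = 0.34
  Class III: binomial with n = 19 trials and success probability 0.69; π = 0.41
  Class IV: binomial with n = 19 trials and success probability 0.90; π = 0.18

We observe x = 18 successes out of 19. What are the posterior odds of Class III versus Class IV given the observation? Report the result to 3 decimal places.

0.059

Since P(k|x) ∝ π_k f_k(x), the posterior odds are π_i f_i(x) / (π_j f_j(x)).
Binomial probabilities:
  L_I = 2.74207e-08
  L_II = 2.02174e-07
  L_III = 0.00740285
  L_IV = 0.28518
Odds = (0.41/0.18) × (0.00740285/0.28518) = 2.27778 × 0.0259585 ≈ 0.059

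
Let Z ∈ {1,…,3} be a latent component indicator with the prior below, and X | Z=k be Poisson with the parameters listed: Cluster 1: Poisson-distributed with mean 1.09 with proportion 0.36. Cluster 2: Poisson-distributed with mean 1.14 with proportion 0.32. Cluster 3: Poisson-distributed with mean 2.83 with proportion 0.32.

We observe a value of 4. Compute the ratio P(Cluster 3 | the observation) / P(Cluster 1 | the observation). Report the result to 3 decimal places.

Since P(k|x) ∝ w_k f_k(x), the posterior odds are w_i f_i(x) / (w_j f_j(x)).
Component likelihoods at x = 4:
  f_1 = 0.0197749
  f_2 = 0.0225067
  f_3 = 0.157718
Posterior odds = (w_3·f_3) / (w_1·f_1) = (0.32·0.157718) / (0.36·0.0197749) = 0.0504697 / 0.00711896 ≈ 7.089

7.089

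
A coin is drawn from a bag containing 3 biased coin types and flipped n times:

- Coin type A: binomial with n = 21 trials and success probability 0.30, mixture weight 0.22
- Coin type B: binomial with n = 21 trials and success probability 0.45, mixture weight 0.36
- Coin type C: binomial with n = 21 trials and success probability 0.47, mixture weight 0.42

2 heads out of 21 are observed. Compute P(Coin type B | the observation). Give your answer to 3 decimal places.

0.035

P(component k | x) = π_k·f_k(x) / marginal(x), where marginal(x) = Σ_j π_j·f_j(x).
Component likelihoods at x = 2 heads out of 21:
  f_A = C(21,2)·0.30^2·0.70^19 = 210·0.09·0.00113989 = 0.0215439
  f_B = C(21,2)·0.45^2·0.55^19 = 210·0.2025·1.16652e-05 = 0.000496061
  f_C = C(21,2)·0.47^2·0.53^19 = 210·0.2209·5.77087e-06 = 0.000267705
Unnormalised posteriors:
  π_A·f_A = 0.22 × 0.0215439 = 0.00473966
  π_B·f_B = 0.36 × 0.000496061 = 0.000178582
  π_C·f_C = 0.42 × 0.000267705 = 0.000112436
Denominator: 0.00473966 + 0.000178582 + 0.000112436 = 0.00503068
P(Coin type B | x) ≈ 0.035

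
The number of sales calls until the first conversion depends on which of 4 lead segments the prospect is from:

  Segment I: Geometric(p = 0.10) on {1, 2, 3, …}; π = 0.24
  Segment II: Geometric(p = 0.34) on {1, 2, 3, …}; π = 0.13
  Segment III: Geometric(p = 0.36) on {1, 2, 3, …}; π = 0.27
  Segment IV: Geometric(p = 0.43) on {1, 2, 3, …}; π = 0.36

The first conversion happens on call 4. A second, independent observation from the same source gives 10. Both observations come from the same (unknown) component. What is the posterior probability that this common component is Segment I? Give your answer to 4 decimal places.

0.6619

Apply Bayes' rule: the posterior for each component is proportional to its prior times its likelihood at x.
Since both observations come from the same component, the likelihood for component k is f_k(x₁)·f_k(x₂).
  L_I = [0.0729] × [0.038742] = 0.0028243
  L_II = [0.0977486] × [0.00807931] = 0.000789742
  L_III = [0.0943718] × [0.00648518] = 0.000612019
  L_IV = [0.079633] × [0.00273113] = 0.000217488
Prior × likelihood for each component:
  π_I·L_I = 0.24 × 0.0028243 = 0.000677831
  π_II·L_II = 0.13 × 0.000789742 = 0.000102666
  π_III·L_III = 0.27 × 0.000612019 = 0.000165245
  π_IV·L_IV = 0.36 × 0.000217488 = 7.82957e-05
Evidence: 0.000677831 + 0.000102666 + 0.000165245 + 7.82957e-05 = 0.00102404
P(Segment I | x₁,x₂) ≈ 0.6619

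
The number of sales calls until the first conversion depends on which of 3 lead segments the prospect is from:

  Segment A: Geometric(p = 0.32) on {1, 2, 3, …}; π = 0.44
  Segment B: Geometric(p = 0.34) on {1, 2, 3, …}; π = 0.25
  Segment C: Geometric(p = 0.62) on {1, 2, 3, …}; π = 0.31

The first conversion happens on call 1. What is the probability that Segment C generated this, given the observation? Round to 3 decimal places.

0.460

The responsibility of component k is P(Z=k) f_k(x) divided by Σ_j P(Z=j) f_j(x).
Geometric probabilities:
  L_A = 0.32·(1−0.32)^0 = 0.32·1 = 0.32
  L_B = 0.34·(1−0.34)^0 = 0.34·1 = 0.34
  L_C = 0.62·(1−0.62)^0 = 0.62·1 = 0.62
Multiply by the mixture weights:
  P(Z=A)·L_A = 0.44 × 0.32 = 0.1408
  P(Z=B)·L_B = 0.25 × 0.34 = 0.085
  P(Z=C)·L_C = 0.31 × 0.62 = 0.1922
Denominator: 0.1408 + 0.085 + 0.1922 = 0.418
P(Segment C | data) ≈ 0.460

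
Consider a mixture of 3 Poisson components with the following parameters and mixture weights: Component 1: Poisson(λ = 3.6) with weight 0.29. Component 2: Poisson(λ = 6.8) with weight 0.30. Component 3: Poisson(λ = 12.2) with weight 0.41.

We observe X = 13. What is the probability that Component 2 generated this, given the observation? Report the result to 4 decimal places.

The responsibility of component k is π_k f_k(x) divided by Σ_j π_j f_j(x).
Evaluate each component's likelihood at the observed value:
  f_1 = e^(−3.6)·3.6^13/13! = 7.485e-05
  f_2 = e^(−6.8)·6.8^13/13! = 0.0118887
  f_3 = e^(−12.2)·12.2^13/13! = 0.107153
Multiply by the mixture weights:
  π_1·f_1 = 0.29 × 7.485e-05 = 2.17065e-05
  π_2·f_2 = 0.30 × 0.0118887 = 0.0035666
  π_3·f_3 = 0.41 × 0.107153 = 0.0439328
Denominator: 2.17065e-05 + 0.0035666 + 0.0439328 = 0.0475211
P(Component 2 | x) ≈ 0.0751

0.0751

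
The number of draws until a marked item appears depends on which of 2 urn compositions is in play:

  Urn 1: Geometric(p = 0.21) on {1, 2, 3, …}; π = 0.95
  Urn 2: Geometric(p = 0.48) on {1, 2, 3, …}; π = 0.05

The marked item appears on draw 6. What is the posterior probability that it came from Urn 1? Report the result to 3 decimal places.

The responsibility of component k is π_k f_k(x) divided by Σ_j π_j f_j(x).
Component likelihoods at x = 6:
  L_1 = 0.0646182
  L_2 = 0.0182498
Weight by the priors:
  π_1·L_1 = 0.95 × 0.0646182 = 0.0613873
  π_2·L_2 = 0.05 × 0.0182498 = 0.00091249
Evidence: 0.0613873 + 0.00091249 = 0.0622998
P(Urn 1 | 6) = 0.0613873 / 0.0622998 ≈ 0.985

0.985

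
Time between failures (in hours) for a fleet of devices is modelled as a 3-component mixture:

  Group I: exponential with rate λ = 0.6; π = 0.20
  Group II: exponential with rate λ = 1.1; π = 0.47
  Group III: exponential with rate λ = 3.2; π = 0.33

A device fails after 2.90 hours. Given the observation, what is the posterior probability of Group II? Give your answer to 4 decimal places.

0.5015

The responsibility of component k is π_k f_k(x) divided by Σ_j π_j f_j(x).
Evaluate each component's likelihood at the observed value:
  p_I = 0.105312
  p_II = 0.0452891
  p_III = 0.000298468
Multiply by the mixture weights:
  π_I·p_I = 0.20 × 0.105312 = 0.0210624
  π_II·p_II = 0.47 × 0.0452891 = 0.0212859
  π_III·p_III = 0.33 × 0.000298468 = 9.84943e-05
Normaliser: 0.0210624 + 0.0212859 + 9.84943e-05 = 0.0424468
P(Group II | 2.90 hours) ≈ 0.5015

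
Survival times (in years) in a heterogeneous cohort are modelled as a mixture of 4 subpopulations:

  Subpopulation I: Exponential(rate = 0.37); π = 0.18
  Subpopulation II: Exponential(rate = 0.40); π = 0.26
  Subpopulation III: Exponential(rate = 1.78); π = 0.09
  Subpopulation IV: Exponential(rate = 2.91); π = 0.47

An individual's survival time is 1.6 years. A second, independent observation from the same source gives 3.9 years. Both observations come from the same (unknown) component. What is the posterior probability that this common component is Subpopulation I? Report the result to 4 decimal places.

The responsibility of component k is π_k f_k(x) divided by Σ_j π_j f_j(x).
Since both observations come from the same component, the likelihood for component k is f_k(x₁)·f_k(x₂).
  L_I = [0.204691] × [0.0874007] = 0.0178902
  L_II = [0.210917] × [0.0840544] = 0.0177285
  L_III = [0.103169] × [0.00172008] = 0.000177459
  L_IV = [0.0276578] × [3.42835e-05] = 9.48206e-07
Multiply by the mixture weights:
  π_I·L_I = 0.18 × 0.0178902 = 0.00322023
  π_II·L_II = 0.26 × 0.0177285 = 0.00460941
  π_III·L_III = 0.09 × 0.000177459 = 1.59713e-05
  π_IV·L_IV = 0.47 × 9.48206e-07 = 4.45657e-07
Sum: 0.00322023 + 0.00460941 + 1.59713e-05 + 4.45657e-07 = 0.00784606
So the posterior for Subpopulation I is 0.00322023 / 0.00784606 ≈ 0.4104.

0.4104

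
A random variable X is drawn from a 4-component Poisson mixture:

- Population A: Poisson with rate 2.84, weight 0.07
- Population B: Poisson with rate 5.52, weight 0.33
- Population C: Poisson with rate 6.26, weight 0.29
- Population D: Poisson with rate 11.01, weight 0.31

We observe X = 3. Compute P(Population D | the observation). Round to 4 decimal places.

0.0149

Apply Bayes' rule: the posterior for each component is proportional to its prior times its likelihood at x.
Poisson probabilities:
  p_A = 0.223053
  p_B = 0.112295
  p_C = 0.0781427
  p_D = 0.00367814
Weight by the priors:
  w_A·p_A = 0.07 × 0.223053 = 0.0156137
  w_B·p_B = 0.33 × 0.112295 = 0.0370574
  w_C·p_C = 0.29 × 0.0781427 = 0.0226614
  w_D·p_D = 0.31 × 0.00367814 = 0.00114022
Denominator: 0.0156137 + 0.0370574 + 0.0226614 + 0.00114022 = 0.0764726
P(Population D | the observation) ≈ 0.0149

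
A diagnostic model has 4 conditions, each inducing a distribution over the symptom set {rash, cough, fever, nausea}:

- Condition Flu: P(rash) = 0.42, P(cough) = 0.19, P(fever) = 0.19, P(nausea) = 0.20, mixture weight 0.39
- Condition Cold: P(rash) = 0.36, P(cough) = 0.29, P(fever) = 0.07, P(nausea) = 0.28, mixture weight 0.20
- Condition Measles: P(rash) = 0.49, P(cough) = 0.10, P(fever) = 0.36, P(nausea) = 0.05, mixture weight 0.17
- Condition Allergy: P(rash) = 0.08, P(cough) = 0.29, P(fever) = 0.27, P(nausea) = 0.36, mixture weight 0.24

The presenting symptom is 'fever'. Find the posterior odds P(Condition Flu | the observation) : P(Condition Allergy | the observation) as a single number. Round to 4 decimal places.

Posterior odds = (w_i f_i(x)) / (w_j f_j(x)); the normalising sum cancels.
Component likelihoods at x = 'fever':
  f_Flu = P(fever | comp) = 0.19
  f_Cold = P(fever | comp) = 0.07
  f_Measles = P(fever | comp) = 0.36
  f_Allergy = P(fever | comp) = 0.27
Odds = (0.39/0.24) × (0.19/0.27) = 1.625 × 0.703704 ≈ 1.1435

1.1435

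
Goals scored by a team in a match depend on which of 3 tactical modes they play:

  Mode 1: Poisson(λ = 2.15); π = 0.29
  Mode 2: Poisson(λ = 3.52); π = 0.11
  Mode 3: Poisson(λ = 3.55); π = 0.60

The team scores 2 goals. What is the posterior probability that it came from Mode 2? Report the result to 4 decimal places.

0.0975

P(component k | x) = π_k·f_k(x) / marginal(x), where marginal(x) = Σ_j π_j·f_j(x).
Evaluate each component's likelihood at the observed value:
  L_1 = e^(−2.15)·2.15^2/2! = 0.269224
  L_2 = e^(−3.52)·3.52^2/2! = 0.183374
  L_3 = e^(−3.55)·3.55^2/2! = 0.181001
Unnormalised posteriors:
  π_1·L_1 = 0.29 × 0.269224 = 0.078075
  π_2·L_2 = 0.11 × 0.183374 = 0.0201712
  π_3·L_3 = 0.60 × 0.181001 = 0.108601
Normaliser: 0.078075 + 0.0201712 + 0.108601 = 0.206847
So the posterior for Mode 2 is 0.0201712 / 0.206847 ≈ 0.0975.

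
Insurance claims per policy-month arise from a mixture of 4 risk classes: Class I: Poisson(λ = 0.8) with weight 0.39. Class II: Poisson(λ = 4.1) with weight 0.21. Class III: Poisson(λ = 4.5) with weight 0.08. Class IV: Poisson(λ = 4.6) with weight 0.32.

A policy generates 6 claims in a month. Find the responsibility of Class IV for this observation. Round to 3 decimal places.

0.560

By Bayes' theorem, P(k | x) = w_k f_k(x) / Σ_j w_j f_j(x).
Component likelihoods at x = 6 claims:
  f_I = e^(−0.8)·0.8^6/6! = 0.000163596
  f_II = e^(−4.1)·4.1^6/6! = 0.109336
  f_III = e^(−4.5)·4.5^6/6! = 0.12812
  f_IV = e^(−4.6)·4.6^6/6! = 0.13227
Unnormalised posteriors:
  w_I·f_I = 0.39 × 0.000163596 = 6.38023e-05
  w_II·f_II = 0.21 × 0.109336 = 0.0229606
  w_III·f_III = 0.08 × 0.12812 = 0.0102496
  w_IV·f_IV = 0.32 × 0.13227 = 0.0423263
Denominator: 6.38023e-05 + 0.0229606 + 0.0102496 + 0.0423263 = 0.0756002
Responsibility of Class IV: 0.0423263 / 0.0756002 ≈ 0.560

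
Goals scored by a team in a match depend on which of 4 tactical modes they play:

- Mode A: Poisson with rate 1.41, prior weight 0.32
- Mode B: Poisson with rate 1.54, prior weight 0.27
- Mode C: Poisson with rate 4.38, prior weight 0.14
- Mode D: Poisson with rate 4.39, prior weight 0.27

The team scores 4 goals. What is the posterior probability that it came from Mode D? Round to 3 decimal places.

0.493

By Bayes' theorem, P(k | x) = P(Z=k) f_k(x) / Σ_j P(Z=j) f_j(x).
Poisson probabilities:
  f_A = 0.0402078
  f_B = 0.050241
  f_C = 0.192077
  f_D = 0.191908
Prior × likelihood for each component:
  P(Z=A)·f_A = 0.32 × 0.0402078 = 0.0128665
  P(Z=B)·f_B = 0.27 × 0.050241 = 0.0135651
  P(Z=C)·f_C = 0.14 × 0.192077 = 0.0268908
  P(Z=D)·f_D = 0.27 × 0.191908 = 0.0518153
Normaliser: 0.0128665 + 0.0135651 + 0.0268908 + 0.0518153 = 0.105138
So the posterior for Mode D is 0.0518153 / 0.105138 ≈ 0.493.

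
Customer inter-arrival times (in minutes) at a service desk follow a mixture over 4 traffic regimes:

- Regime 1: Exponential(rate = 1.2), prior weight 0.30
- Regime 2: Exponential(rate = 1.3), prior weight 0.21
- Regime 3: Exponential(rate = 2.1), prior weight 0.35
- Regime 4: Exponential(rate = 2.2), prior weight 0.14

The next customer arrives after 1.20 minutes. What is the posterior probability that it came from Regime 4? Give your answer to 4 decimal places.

0.0982

P(component k | x) = P(Z=k)·f_k(x) / marginal(x), where marginal(x) = Σ_j P(Z=j)·f_j(x).
Evaluate each component's likelihood at the observed value:
  p_1 = 1.2·e^(−1.2·1.20) = 1.2·e^(−1.4400) = 0.284313
  p_2 = 1.3·e^(−1.3·1.20) = 1.3·e^(−1.5600) = 0.273177
  p_3 = 2.1·e^(−2.1·1.20) = 2.1·e^(−2.5200) = 0.168965
  p_4 = 2.2·e^(−2.2·1.20) = 2.2·e^(−2.6400) = 0.156995
Unnormalised posteriors:
  P(Z=1)·p_1 = 0.30 × 0.284313 = 0.085294
  P(Z=2)·p_2 = 0.21 × 0.273177 = 0.0573671
  P(Z=3)·p_3 = 0.35 × 0.168965 = 0.0591378
  P(Z=4)·p_4 = 0.14 × 0.156995 = 0.0219793
Denominator: 0.085294 + 0.0573671 + 0.0591378 + 0.0219793 = 0.223778
P(Regime 4 | x) ≈ 0.0982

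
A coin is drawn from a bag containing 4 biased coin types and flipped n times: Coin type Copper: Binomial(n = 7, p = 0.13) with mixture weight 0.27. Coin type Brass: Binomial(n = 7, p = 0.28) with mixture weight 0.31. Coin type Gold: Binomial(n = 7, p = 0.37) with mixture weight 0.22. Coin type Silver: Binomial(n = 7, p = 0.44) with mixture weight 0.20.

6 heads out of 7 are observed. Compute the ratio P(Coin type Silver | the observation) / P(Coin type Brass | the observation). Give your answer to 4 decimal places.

7.5560

Only the two components matter; the odds are (π_i f_i(x)) / (π_j f_j(x)).
Evaluate each component's likelihood at the observed value:
  f_Copper = C(7,6)·0.13^6·0.87^1 = 7·4.82681e-06·0.87 = 2.93953e-05
  f_Brass = C(7,6)·0.28^6·0.72^1 = 7·0.00048189·0.72 = 0.00242873
  f_Gold = C(7,6)·0.37^6·0.63^1 = 7·0.00256573·0.63 = 0.0113149
  f_Silver = C(7,6)·0.44^6·0.56^1 = 7·0.00725631·0.56 = 0.0284448
Posterior odds = (π_Silver·f_Silver) / (π_Brass·f_Brass) = (0.20·0.0284448) / (0.31·0.00242873) = 0.00568895 / 0.000752905 ≈ 7.5560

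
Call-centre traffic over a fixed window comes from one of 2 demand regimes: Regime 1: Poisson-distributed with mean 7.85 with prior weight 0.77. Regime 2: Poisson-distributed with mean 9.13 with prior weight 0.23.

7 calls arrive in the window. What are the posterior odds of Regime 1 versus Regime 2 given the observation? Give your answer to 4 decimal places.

Posterior odds = (π_i f_i(x)) / (π_j f_j(x)); the normalising sum cancels.
Evaluate each component's likelihood at the observed value:
  f_1 = 0.142051
  f_2 = 0.113699
Odds = (0.77/0.23) × (0.142051/0.113699) = 3.34783 × 1.24936 ≈ 4.1827

4.1827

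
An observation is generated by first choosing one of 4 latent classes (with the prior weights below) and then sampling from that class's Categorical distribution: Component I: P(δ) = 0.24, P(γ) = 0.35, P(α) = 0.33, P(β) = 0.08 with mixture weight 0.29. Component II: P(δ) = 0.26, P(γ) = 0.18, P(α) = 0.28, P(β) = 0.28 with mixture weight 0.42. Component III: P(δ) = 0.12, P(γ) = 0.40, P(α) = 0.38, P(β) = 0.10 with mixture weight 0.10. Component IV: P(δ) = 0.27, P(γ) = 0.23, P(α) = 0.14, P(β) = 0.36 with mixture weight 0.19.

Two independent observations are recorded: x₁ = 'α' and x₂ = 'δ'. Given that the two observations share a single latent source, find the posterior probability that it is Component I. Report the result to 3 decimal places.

0.352

P(component k | x) = π_k·f_k(x) / marginal(x), where marginal(x) = Σ_j π_j·f_j(x).
Since both observations come from the same component, the likelihood for component k is f_k(x₁)·f_k(x₂).
  L_I = [P(α | comp) = 0.33] × [0.24] = 0.0792
  L_II = [P(α | comp) = 0.28] × [0.26] = 0.0728
  L_III = [P(α | comp) = 0.38] × [0.12] = 0.0456
  L_IV = [P(α | comp) = 0.14] × [0.27] = 0.0378
Multiply by the mixture weights:
  π_I·L_I = 0.29 × 0.0792 = 0.022968
  π_II·L_II = 0.42 × 0.0728 = 0.030576
  π_III·L_III = 0.10 × 0.0456 = 0.00456
  π_IV·L_IV = 0.19 × 0.0378 = 0.007182
Marginal: 0.022968 + 0.030576 + 0.00456 + 0.007182 = 0.065286
So the posterior for Component I is 0.022968 / 0.065286 ≈ 0.352.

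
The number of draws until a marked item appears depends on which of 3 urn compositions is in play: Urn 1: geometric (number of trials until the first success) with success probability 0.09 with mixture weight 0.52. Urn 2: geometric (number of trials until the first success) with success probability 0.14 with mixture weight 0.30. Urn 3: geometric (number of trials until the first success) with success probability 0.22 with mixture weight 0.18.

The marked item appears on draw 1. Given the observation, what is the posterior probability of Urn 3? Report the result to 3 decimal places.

P(component k | x) = P(Z=k)·f_k(x) / marginal(x), where marginal(x) = Σ_j P(Z=j)·f_j(x).
Component likelihoods at x = 1:
  f_1 = 0.09·(1−0.09)^0 = 0.09·1 = 0.09
  f_2 = 0.14·(1−0.14)^0 = 0.14·1 = 0.14
  f_3 = 0.22·(1−0.22)^0 = 0.22·1 = 0.22
Weight by the priors:
  P(Z=1)·f_1 = 0.52 × 0.09 = 0.0468
  P(Z=2)·f_2 = 0.30 × 0.14 = 0.042
  P(Z=3)·f_3 = 0.18 × 0.22 = 0.0396
Normaliser: 0.0468 + 0.042 + 0.0396 = 0.1284
P(Urn 3 | data) ≈ 0.308

0.308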